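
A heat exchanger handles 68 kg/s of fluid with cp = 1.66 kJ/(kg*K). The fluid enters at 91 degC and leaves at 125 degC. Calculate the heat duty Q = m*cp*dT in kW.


Q = m_dot * cp * delta_T
delta_T = 125 - 91 = 34 K
Q = 68 * 1.66 * 34
= 112.88 * 34
= 3837.92 kW

3837.92 kW


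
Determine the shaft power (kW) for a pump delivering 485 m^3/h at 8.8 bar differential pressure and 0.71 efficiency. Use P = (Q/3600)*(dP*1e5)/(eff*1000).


Q = 485 / 3600 = 0.134722 m^3/s
P = 0.134722 * (8.8 * 1e5) / 0.71 / 1000 = 167.0

167.0 kW


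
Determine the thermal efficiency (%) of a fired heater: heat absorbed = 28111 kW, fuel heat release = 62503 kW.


Furnace efficiency = Q_absorbed / Q_fuel * 100
= 28111 / 62503 * 100 = 44.98

44.98 %


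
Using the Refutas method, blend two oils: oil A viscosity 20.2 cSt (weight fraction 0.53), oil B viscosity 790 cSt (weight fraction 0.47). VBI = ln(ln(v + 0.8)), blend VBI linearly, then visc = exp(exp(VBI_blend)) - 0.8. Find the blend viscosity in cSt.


Refutas method: VBN_i = 14.534*ln(ln(visc_i + 0.8)) + 10.975, blended linearly by mass fraction; since VBN is linear in VBI_i = ln(ln(visc_i + 0.8)) and the fractions sum to 1, blend VBI directly: visc = exp(exp(VBI_blend)) - 0.8
VBI_1 = ln(ln(20.2 + 0.8)) = 1.11334
VBI_2 = ln(ln(790 + 0.8)) = 1.89808
VBI_blend = 0.53 * 1.11334 + 0.47 * 1.89808 = 1.48217
visc_blend = exp(exp(1.48217)) - 0.8 = 80.85

80.85 cSt


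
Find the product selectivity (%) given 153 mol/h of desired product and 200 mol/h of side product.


Selectivity = desired / (desired + undesired) * 100
Total products = 153 + 200 = 353 mol/h
S = 153 / 353 * 100
= 0.4334 * 100
= 43.34 %

43.34 %


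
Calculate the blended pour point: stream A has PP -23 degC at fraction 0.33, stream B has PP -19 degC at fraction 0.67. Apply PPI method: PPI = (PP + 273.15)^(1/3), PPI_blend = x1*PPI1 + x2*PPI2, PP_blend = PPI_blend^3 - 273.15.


PPI_1 = (-23 + 273.15)^(1/3) = 6.300865
PPI_2 = (-19 + 273.15)^(1/3) = 6.334272
PPI_blend = 0.33 * 6.300865 + 0.67 * 6.334272 = 6.323248
PP_blend = 6.323248^3 - 273.15 = 252.8254 - 273.15 = -20.32

-20.32 degC


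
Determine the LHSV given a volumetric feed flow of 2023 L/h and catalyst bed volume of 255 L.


LHSV = volumetric feed rate / catalyst volume
= 2023 L/h / 255 L
= 7.933 h^-1

7.933 h^-1


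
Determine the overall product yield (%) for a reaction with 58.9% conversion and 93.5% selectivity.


Overall yield = conversion (%) * selectivity (%) / 100
Conversion = 58.9%, Selectivity = 93.5%
Y = 58.9 * 93.5 / 100
= 55.0715 %

55.0715 %


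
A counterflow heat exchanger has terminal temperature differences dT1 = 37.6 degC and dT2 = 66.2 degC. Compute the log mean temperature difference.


LMTD = (dT1 - dT2) / ln(dT1/dT2)
= (37.6 - 66.2) / ln(37.6 / 66.2) = -28.6 / -0.565676 = 50.56

50.56 degC


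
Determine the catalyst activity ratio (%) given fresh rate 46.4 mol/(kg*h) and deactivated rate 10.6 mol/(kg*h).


Activity (%) = (rate_used / rate_fresh) * 100
rate_used = 10.6, rate_fresh = 46.4
= (10.6 / 46.4) * 100
= 0.2284 * 100 = 22.84

22.84 %


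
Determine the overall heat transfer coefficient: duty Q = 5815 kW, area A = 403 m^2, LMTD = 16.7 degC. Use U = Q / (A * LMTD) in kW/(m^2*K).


From Q = U*A*LMTD, U = Q / (A * LMTD)
U = 5815 / (403 * 16.7) = 5815 / 6730.1 = 0.8640

0.8640 kW/(m^2*K)


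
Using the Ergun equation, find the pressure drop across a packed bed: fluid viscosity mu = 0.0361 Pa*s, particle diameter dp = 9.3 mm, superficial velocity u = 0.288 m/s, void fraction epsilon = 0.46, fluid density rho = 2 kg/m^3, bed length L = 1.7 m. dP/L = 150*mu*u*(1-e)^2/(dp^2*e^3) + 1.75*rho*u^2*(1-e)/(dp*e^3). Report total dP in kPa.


dp = 9.3 mm = 0.0093 m
Viscous term = 150*0.0361*0.288*(1-0.46)^2 / (0.0093^2*0.46^3) = 54018.1
Inertial term = 1.75*2*0.288^2*(1-0.46) / (0.0093*0.46^3) = 173.177
dP/L = 54018.1 + 173.177 = 54191.3 Pa/m
dP = 54191.3 * 1.7 / 1000 = 92.13 kPa

92.13 kPa


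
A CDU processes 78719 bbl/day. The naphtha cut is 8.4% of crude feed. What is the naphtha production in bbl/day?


Crude throughput = 78719 bbl/day
Fraction yield = 8.4%
yield = throughput * fraction / 100
yield = 78719 * 8.4 / 100 = 6612.396

6612.396 bbl/day


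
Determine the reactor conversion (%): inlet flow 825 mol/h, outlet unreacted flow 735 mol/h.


X = (F_in - F_out) / F_in * 100
Moles reacted = 825 - 735 = 90
X = 90 / 825 * 100
= 0.1091 * 100
= 10.91 %

10.91 %


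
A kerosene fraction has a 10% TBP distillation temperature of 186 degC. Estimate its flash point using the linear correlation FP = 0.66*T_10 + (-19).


FP = 0.66 * 186 + (-19) = 103.76

103.76 degC


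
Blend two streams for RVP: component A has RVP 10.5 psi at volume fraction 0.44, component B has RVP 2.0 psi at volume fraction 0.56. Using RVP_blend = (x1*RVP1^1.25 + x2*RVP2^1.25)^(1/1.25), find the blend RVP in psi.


Chevron index: RVP_blend = (sum xi*RVPi^1.25)^(1/1.25)
RVP^1.25 terms: 0.44 * 10.5^1.25 + 0.56 * 2.0^1.25 = 9.64839
RVP_blend = 9.64839^(1/1.25) = 6.131

6.131 psi


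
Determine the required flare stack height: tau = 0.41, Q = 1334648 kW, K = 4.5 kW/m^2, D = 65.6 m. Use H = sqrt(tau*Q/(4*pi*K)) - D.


tau*Q/(4*pi*K) = 0.41 * 1334648 / (4 * pi * 4.5) = 9676.72
sqrt(9676.72) = 98.3703
H = 98.3703 - 65.6 = 32.77

32.77 m


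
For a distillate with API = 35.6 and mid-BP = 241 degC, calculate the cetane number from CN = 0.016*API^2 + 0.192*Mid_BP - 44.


CN = 0.016 * 35.6^2 + 0.192 * 241 - 44
CN = 20.27776 + 46.272 - 44 = 22.54976

22.54976


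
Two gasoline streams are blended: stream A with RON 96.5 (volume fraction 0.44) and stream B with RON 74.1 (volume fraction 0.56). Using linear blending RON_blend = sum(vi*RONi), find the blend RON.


Linear blending: RON_blend = sum(vi * RONi)
Contribution 1: 0.44 * 96.5 = 42.46
Contribution 2: 0.56 * 74.1 = 41.496
RON_blend = 42.46 + 41.496 = 83.956

83.956


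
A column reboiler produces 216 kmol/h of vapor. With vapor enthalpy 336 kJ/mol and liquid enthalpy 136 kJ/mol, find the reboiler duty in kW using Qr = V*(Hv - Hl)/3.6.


Qr = 216 * (336 - 136) / 3.6 = 216 * 200 / 3.6 = 12000

12000 kW


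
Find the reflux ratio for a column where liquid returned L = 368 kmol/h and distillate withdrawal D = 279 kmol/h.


Reflux ratio definition: R = L / D (liquid returned / distillate withdrawn)
L = 368 kmol/h, D = 279 kmol/h
R = 368 / 279 = 1.319

1.319


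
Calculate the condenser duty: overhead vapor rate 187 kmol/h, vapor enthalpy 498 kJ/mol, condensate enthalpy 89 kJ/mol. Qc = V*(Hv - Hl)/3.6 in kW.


Qc = 187 * (498 - 89) / 3.6 = 187 * 409 / 3.6 = 21250

21250 kW


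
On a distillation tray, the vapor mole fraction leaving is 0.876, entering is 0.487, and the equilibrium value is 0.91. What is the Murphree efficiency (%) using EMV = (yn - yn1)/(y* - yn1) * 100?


Murphree vapor efficiency: EMV = (y_n - y_(n-1)) / (y*_n - y_(n-1)) * 100
EMV = (0.876 - 0.487) / (0.91 - 0.487) * 100 = 0.389 / 0.423 * 100 = 91.96

91.96 %


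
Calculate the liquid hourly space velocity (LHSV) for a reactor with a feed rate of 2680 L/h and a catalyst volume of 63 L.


LHSV = volumetric feed rate / catalyst volume
= 2680 L/h / 63 L
= 42.54 h^-1

42.54 h^-1


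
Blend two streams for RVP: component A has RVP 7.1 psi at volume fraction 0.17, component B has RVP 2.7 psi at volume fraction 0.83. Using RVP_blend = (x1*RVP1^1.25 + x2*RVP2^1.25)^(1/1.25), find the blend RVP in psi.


Chevron index: RVP_blend = (sum xi*RVPi^1.25)^(1/1.25)
RVP^1.25 terms: 0.17 * 7.1^1.25 + 0.83 * 2.7^1.25 = 4.8429
RVP_blend = 4.8429^(1/1.25) = 3.533

3.533 psi


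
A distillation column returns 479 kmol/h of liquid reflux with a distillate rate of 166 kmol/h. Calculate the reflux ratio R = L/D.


Reflux ratio definition: R = L / D (liquid returned / distillate withdrawn)
L = 479 kmol/h, D = 166 kmol/h
R = 479 / 166 = 2.886

2.886


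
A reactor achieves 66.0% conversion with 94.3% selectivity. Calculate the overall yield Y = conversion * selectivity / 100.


Overall yield = conversion (%) * selectivity (%) / 100
Conversion = 66.0%, Selectivity = 94.3%
Y = 66.0 * 94.3 / 100
= 62.238 %

62.238 %


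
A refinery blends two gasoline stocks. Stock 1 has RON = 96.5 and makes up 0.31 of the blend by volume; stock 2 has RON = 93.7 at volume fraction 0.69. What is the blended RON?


Linear blending: RON_blend = sum(vi * RONi)
Contribution 1: 0.31 * 96.5 = 29.915
Contribution 2: 0.69 * 93.7 = 64.653
RON_blend = 29.915 + 64.653 = 94.568

94.568


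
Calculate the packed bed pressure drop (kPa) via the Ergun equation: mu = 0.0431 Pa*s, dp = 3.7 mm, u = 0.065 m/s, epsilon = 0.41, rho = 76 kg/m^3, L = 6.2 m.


dp = 3.7 mm = 0.0037 m
Viscous term = 150*0.0431*0.065*(1-0.41)^2 / (0.0037^2*0.41^3) = 155035
Inertial term = 1.75*76*0.065^2*(1-0.41) / (0.0037*0.41^3) = 1300.1
dP/L = 155035 + 1300.1 = 156335 Pa/m
dP = 156335 * 6.2 / 1000 = 969.3 kPa

969.3 kPa


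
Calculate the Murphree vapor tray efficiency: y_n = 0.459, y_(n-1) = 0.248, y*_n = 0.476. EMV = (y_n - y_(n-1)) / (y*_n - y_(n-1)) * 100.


Murphree vapor efficiency: EMV = (y_n - y_(n-1)) / (y*_n - y_(n-1)) * 100
EMV = (0.459 - 0.248) / (0.476 - 0.248) * 100 = 0.211 / 0.228 * 100 = 92.54

92.54 %


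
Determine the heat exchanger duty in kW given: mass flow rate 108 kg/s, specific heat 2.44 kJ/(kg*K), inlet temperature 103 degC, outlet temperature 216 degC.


Q = m_dot * cp * delta_T
delta_T = 216 - 103 = 113 K
Q = 108 * 2.44 * 113
= 263.52 * 113
= 29777.76 kW

29777.76 kW


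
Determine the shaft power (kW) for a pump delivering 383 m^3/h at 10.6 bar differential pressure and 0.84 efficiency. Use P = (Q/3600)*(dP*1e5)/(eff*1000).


Q = 383 / 3600 = 0.106389 m^3/s
P = 0.106389 * (10.6 * 1e5) / 0.84 / 1000 = 134.3

134.3 kW


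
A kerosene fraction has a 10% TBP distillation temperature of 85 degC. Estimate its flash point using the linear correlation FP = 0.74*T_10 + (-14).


FP = 0.74 * 85 + (-14) = 48.9

48.9 degC


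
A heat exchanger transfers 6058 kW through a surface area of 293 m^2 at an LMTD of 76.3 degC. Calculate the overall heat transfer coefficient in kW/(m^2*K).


From Q = U*A*LMTD, U = Q / (A * LMTD)
U = 6058 / (293 * 76.3) = 6058 / 22355.9 = 0.2710

0.2710 kW/(m^2*K)


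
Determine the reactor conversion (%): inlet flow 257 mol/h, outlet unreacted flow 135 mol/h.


X = (F_in - F_out) / F_in * 100
Moles reacted = 257 - 135 = 122
X = 122 / 257 * 100
= 0.4747 * 100
= 47.47 %

47.47 %


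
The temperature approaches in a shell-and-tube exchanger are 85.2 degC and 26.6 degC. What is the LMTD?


LMTD = (dT1 - dT2) / ln(dT1/dT2)
= (85.2 - 26.6) / ln(85.2 / 26.6) = 58.6 / 1.16409 = 50.34

50.34 degC


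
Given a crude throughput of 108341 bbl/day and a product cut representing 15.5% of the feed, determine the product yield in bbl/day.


Crude throughput = 108341 bbl/day
Fraction yield = 15.5%
yield = throughput * fraction / 100
yield = 108341 * 15.5 / 100 = 16792.855

16792.855 bbl/day


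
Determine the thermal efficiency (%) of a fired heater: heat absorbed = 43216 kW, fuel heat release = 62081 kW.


Furnace efficiency = Q_absorbed / Q_fuel * 100
= 43216 / 62081 * 100 = 69.61

69.61 %


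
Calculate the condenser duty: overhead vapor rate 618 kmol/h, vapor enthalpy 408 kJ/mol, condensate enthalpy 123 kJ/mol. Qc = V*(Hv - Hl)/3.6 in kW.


Qc = 618 * (408 - 123) / 3.6 = 618 * 285 / 3.6 = 48920

48920 kW


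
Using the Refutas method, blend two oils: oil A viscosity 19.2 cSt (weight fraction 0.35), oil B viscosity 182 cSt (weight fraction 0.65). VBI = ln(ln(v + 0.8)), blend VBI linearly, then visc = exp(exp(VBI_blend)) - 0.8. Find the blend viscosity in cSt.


Refutas method: VBN_i = 14.534*ln(ln(visc_i + 0.8)) + 10.975, blended linearly by mass fraction; since VBN is linear in VBI_i = ln(ln(visc_i + 0.8)) and the fractions sum to 1, blend VBI directly: visc = exp(exp(VBI_blend)) - 0.8
VBI_1 = ln(ln(19.2 + 0.8)) = 1.09719
VBI_2 = ln(ln(182 + 0.8)) = 1.65027
VBI_blend = 0.35 * 1.09719 + 0.65 * 1.65027 = 1.45669
visc_blend = exp(exp(1.45669)) - 0.8 = 72.29

72.29 cSt


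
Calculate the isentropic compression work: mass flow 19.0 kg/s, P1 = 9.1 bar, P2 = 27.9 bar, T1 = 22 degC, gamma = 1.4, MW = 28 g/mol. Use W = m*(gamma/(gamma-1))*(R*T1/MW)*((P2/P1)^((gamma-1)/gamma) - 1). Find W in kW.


Isentropic work: W = m*(gamma/(gamma-1))*(R*T1/MW)*((P2/P1)^((gamma-1)/gamma) - 1)
T1 = 22 + 273.15 = 295.15 K
Pressure ratio = 27.9 / 9.1 = 3.06593
Exponent = (1.4 - 1)/1.4 = 0.285714
(P2/P1)^exp - 1 = 3.06593^0.285714 - 1 = 0.377265
W = 19.0 * 1.4 / 0.4 * 8.314 * 295.15 / 28 * 0.377265 = 2199

2199 kW


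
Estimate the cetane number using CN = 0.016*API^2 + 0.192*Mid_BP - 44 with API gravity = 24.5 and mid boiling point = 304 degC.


CN = 0.016 * 24.5^2 + 0.192 * 304 - 44
CN = 9.604 + 58.368 - 44 = 23.972

23.972


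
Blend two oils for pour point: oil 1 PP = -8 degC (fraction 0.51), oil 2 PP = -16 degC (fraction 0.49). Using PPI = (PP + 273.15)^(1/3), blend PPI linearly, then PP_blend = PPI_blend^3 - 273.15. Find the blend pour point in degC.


PPI_1 = (-8 + 273.15)^(1/3) = 6.42437
PPI_2 = (-16 + 273.15)^(1/3) = 6.359098
PPI_blend = 0.51 * 6.42437 + 0.49 * 6.359098 = 6.392387
PP_blend = 6.392387^3 - 273.15 = 261.2096 - 273.15 = -11.94

-11.94 degC


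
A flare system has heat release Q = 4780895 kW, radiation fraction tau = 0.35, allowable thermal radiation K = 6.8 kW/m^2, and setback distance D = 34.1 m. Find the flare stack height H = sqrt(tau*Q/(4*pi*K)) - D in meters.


tau*Q/(4*pi*K) = 0.35 * 4780895 / (4 * pi * 6.8) = 19582.1
sqrt(19582.1) = 139.936
H = 139.936 - 34.1 = 105.8

105.8 m


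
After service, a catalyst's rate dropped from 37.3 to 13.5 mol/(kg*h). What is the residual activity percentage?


Activity (%) = (rate_used / rate_fresh) * 100
rate_used = 13.5, rate_fresh = 37.3
= (13.5 / 37.3) * 100
= 0.3619 * 100 = 36.19

36.19 %


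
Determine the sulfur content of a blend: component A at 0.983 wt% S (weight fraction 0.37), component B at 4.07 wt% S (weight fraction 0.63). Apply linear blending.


Linear sulfur blending: S_blend = x1*S1 + x2*S2
Contribution 1: 0.37 * 0.983 = 0.36371 wt%
Contribution 2: 0.63 * 4.07 = 2.5641 wt%
S_blend = 0.36371 + 2.5641 = 2.92781

2.92781 wt%


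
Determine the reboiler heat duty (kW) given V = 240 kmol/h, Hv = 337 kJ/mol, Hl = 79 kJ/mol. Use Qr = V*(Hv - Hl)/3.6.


Qr = 240 * (337 - 79) / 3.6 = 240 * 258 / 3.6 = 17200

17200 kW


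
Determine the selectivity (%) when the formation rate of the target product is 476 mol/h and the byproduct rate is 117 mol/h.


Selectivity = desired / (desired + undesired) * 100
Total products = 476 + 117 = 593 mol/h
S = 476 / 593 * 100
= 0.8027 * 100
= 80.27 %

80.27 %


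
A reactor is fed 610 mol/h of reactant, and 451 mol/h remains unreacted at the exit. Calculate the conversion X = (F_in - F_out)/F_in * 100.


X = (F_in - F_out) / F_in * 100
Moles reacted = 610 - 451 = 159
X = 159 / 610 * 100
= 0.2607 * 100
= 26.07 %

26.07 %


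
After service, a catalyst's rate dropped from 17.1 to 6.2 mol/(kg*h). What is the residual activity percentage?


Activity (%) = (rate_used / rate_fresh) * 100
rate_used = 6.2, rate_fresh = 17.1
= (6.2 / 17.1) * 100
= 0.3626 * 100 = 36.26

36.26 %


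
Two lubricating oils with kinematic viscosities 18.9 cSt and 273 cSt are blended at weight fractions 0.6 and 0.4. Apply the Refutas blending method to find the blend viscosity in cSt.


Refutas method: VBN_i = 14.534*ln(ln(visc_i + 0.8)) + 10.975, blended linearly by mass fraction; since VBN is linear in VBI_i = ln(ln(visc_i + 0.8)) and the fractions sum to 1, blend VBI directly: visc = exp(exp(VBI_blend)) - 0.8
VBI_1 = ln(ln(18.9 + 0.8)) = 1.09213
VBI_2 = ln(ln(273 + 0.8)) = 1.72498
VBI_blend = 0.6 * 1.09213 + 0.4 * 1.72498 = 1.34527
visc_blend = exp(exp(1.34527)) - 0.8 = 45.69

45.69 cSt


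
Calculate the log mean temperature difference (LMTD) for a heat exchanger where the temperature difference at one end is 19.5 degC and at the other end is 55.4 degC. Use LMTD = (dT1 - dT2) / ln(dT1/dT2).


LMTD = (dT1 - dT2) / ln(dT1/dT2)
= (19.5 - 55.4) / ln(19.5 / 55.4) = -35.9 / -1.04417 = 34.38

34.38 degC


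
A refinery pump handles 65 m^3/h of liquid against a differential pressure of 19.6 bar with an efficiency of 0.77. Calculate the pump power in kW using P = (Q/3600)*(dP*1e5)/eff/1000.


Q = 65 / 3600 = 0.0180556 m^3/s
P = 0.0180556 * (19.6 * 1e5) / 0.77 / 1000 = 45.96

45.96 kW


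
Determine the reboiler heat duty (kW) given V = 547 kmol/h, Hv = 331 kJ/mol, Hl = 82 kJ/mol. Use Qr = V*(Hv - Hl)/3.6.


Qr = 547 * (331 - 82) / 3.6 = 547 * 249 / 3.6 = 37830

37830 kW


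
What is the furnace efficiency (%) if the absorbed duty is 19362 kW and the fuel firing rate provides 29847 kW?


Furnace efficiency = Q_absorbed / Q_fuel * 100
= 19362 / 29847 * 100 = 64.87

64.87 %


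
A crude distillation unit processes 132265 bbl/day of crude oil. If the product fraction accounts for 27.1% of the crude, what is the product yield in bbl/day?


Crude throughput = 132265 bbl/day
Fraction yield = 27.1%
yield = throughput * fraction / 100
yield = 132265 * 27.1 / 100 = 35843.815

35843.815 bbl/day


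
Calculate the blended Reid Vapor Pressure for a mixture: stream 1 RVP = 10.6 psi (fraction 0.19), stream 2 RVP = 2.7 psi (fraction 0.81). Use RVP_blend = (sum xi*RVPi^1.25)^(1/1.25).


Chevron index: RVP_blend = (sum xi*RVPi^1.25)^(1/1.25)
RVP^1.25 terms: 0.19 * 10.6^1.25 + 0.81 * 2.7^1.25 = 6.43744
RVP_blend = 6.43744^(1/1.25) = 4.436

4.436 psi


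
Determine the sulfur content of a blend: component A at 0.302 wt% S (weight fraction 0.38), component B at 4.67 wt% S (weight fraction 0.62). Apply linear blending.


Linear sulfur blending: S_blend = x1*S1 + x2*S2
Contribution 1: 0.38 * 0.302 = 0.11476 wt%
Contribution 2: 0.62 * 4.67 = 2.8954 wt%
S_blend = 0.11476 + 2.8954 = 3.01016

3.01016 wt%


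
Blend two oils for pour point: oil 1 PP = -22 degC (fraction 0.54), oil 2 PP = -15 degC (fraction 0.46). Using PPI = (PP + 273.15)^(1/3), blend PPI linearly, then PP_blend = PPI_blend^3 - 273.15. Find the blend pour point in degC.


PPI_1 = (-22 + 273.15)^(1/3) = 6.30925
PPI_2 = (-15 + 273.15)^(1/3) = 6.36733
PPI_blend = 0.54 * 6.30925 + 0.46 * 6.36733 = 6.335967
PP_blend = 6.335967^3 - 273.15 = 254.3541 - 273.15 = -18.8

-18.8 degC


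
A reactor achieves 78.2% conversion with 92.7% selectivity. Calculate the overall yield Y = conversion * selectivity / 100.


Overall yield = conversion (%) * selectivity (%) / 100
Conversion = 78.2%, Selectivity = 92.7%
Y = 78.2 * 92.7 / 100
= 72.4914 %

72.4914 %


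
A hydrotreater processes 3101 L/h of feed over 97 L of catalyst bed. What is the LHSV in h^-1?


LHSV = volumetric feed rate / catalyst volume
= 3101 L/h / 97 L
= 31.97 h^-1

31.97 h^-1


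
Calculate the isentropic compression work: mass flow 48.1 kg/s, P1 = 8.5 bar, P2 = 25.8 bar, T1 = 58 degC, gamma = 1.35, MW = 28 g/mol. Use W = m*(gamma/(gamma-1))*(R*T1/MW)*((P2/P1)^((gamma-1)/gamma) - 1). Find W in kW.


Isentropic work: W = m*(gamma/(gamma-1))*(R*T1/MW)*((P2/P1)^((gamma-1)/gamma) - 1)
T1 = 58 + 273.15 = 331.15 K
Pressure ratio = 25.8 / 8.5 = 3.03529
Exponent = (1.35 - 1)/1.35 = 0.259259
(P2/P1)^exp - 1 = 3.03529^0.259259 - 1 = 0.333567
W = 48.1 * 1.35 / 0.35 * 8.314 * 331.15 / 28 * 0.333567 = 6085

6085 kW


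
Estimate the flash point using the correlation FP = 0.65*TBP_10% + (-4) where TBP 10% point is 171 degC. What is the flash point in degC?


FP = 0.65 * 171 + (-4) = 107.15

107.15 degC


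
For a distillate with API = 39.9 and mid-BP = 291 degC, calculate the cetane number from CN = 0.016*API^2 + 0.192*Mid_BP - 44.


CN = 0.016 * 39.9^2 + 0.192 * 291 - 44
CN = 25.47216 + 55.872 - 44 = 37.34416

37.34416


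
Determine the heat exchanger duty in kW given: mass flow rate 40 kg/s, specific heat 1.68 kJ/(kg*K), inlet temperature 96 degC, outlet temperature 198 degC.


Q = m_dot * cp * delta_T
delta_T = 198 - 96 = 102 K
Q = 40 * 1.68 * 102
= 67.2 * 102
= 6854.4 kW

6854.4 kW


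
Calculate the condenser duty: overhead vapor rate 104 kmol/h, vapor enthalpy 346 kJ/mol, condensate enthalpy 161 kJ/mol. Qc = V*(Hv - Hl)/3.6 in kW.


Qc = 104 * (346 - 161) / 3.6 = 104 * 185 / 3.6 = 5344

5344 kW


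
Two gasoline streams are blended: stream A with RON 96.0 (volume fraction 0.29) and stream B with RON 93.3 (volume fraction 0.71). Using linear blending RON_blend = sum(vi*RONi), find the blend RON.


Linear blending: RON_blend = sum(vi * RONi)
Contribution 1: 0.29 * 96.0 = 27.84
Contribution 2: 0.71 * 93.3 = 66.243
RON_blend = 27.84 + 66.243 = 94.083

94.083


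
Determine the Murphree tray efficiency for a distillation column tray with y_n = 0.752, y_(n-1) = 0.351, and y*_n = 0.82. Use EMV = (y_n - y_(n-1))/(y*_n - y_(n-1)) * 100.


Murphree vapor efficiency: EMV = (y_n - y_(n-1)) / (y*_n - y_(n-1)) * 100
EMV = (0.752 - 0.351) / (0.82 - 0.351) * 100 = 0.401 / 0.469 * 100 = 85.50

85.50 %


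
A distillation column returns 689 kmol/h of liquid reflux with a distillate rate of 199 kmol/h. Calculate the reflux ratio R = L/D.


Reflux ratio definition: R = L / D (liquid returned / distillate withdrawn)
L = 689 kmol/h, D = 199 kmol/h
R = 689 / 199 = 3.462

3.462


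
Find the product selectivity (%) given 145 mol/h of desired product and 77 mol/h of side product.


Selectivity = desired / (desired + undesired) * 100
Total products = 145 + 77 = 222 mol/h
S = 145 / 222 * 100
= 0.6532 * 100
= 65.32 %

65.32 %


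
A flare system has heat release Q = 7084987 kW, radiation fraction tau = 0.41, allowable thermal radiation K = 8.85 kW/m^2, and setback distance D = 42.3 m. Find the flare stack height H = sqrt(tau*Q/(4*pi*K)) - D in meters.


tau*Q/(4*pi*K) = 0.41 * 7084987 / (4 * pi * 8.85) = 26119.8
sqrt(26119.8) = 161.616
H = 161.616 - 42.3 = 119.3

119.3 m


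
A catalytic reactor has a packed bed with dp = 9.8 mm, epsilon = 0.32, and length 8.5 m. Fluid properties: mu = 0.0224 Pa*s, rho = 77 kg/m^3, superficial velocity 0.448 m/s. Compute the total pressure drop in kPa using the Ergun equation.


dp = 9.8 mm = 0.0098 m
Viscous term = 150*0.0224*0.448*(1-0.32)^2 / (0.0098^2*0.32^3) = 221173
Inertial term = 1.75*77*0.448^2*(1-0.32) / (0.0098*0.32^3) = 57268.7
dP/L = 221173 + 57268.7 = 278442 Pa/m
dP = 278442 * 8.5 / 1000 = 2367 kPa

2367 kPa


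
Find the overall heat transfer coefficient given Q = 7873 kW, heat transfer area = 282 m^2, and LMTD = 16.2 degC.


From Q = U*A*LMTD, U = Q / (A * LMTD)
U = 7873 / (282 * 16.2) = 7873 / 4568.4 = 1.723

1.723 kW/(m^2*K)


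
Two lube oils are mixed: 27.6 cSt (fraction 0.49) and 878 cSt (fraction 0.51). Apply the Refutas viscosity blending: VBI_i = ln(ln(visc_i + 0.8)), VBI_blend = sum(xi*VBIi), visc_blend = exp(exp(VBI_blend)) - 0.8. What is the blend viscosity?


Refutas method: VBN_i = 14.534*ln(ln(visc_i + 0.8)) + 10.975, blended linearly by mass fraction; since VBN is linear in VBI_i = ln(ln(visc_i + 0.8)) and the fractions sum to 1, blend VBI directly: visc = exp(exp(VBI_blend)) - 0.8
VBI_1 = ln(ln(27.6 + 0.8)) = 1.20788
VBI_2 = ln(ln(878 + 0.8)) = 1.91376
VBI_blend = 0.49 * 1.20788 + 0.51 * 1.91376 = 1.56788
visc_blend = exp(exp(1.56788)) - 0.8 = 120.3

120.3 cSt


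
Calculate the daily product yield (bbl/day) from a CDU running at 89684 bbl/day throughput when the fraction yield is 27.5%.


Crude throughput = 89684 bbl/day
Fraction yield = 27.5%
yield = throughput * fraction / 100
yield = 89684 * 27.5 / 100 = 24663.1

24663.1 bbl/day


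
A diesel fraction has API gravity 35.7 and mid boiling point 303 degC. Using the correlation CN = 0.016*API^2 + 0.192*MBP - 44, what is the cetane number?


CN = 0.016 * 35.7^2 + 0.192 * 303 - 44
CN = 20.39184 + 58.176 - 44 = 34.56784

34.56784


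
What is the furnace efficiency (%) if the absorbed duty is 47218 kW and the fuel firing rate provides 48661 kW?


Furnace efficiency = Q_absorbed / Q_fuel * 100
= 47218 / 48661 * 100 = 97.03

97.03 %


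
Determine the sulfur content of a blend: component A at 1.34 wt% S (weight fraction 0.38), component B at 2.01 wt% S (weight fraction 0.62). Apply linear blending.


Linear sulfur blending: S_blend = x1*S1 + x2*S2
Contribution 1: 0.38 * 1.34 = 0.5092 wt%
Contribution 2: 0.62 * 2.01 = 1.2462 wt%
S_blend = 0.5092 + 1.2462 = 1.7554

1.7554 wt%


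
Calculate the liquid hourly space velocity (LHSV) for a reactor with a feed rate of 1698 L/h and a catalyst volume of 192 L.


LHSV = volumetric feed rate / catalyst volume
= 1698 L/h / 192 L
= 8.844 h^-1

8.844 h^-1


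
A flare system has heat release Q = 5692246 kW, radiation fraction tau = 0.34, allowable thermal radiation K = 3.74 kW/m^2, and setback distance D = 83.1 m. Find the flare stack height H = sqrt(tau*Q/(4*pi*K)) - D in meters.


tau*Q/(4*pi*K) = 0.34 * 5692246 / (4 * pi * 3.74) = 41179.5
sqrt(41179.5) = 202.927
H = 202.927 - 83.1 = 119.8

119.8 m


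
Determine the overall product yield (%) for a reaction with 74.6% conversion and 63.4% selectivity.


Overall yield = conversion (%) * selectivity (%) / 100
Conversion = 74.6%, Selectivity = 63.4%
Y = 74.6 * 63.4 / 100
= 47.2964 %

47.2964 %


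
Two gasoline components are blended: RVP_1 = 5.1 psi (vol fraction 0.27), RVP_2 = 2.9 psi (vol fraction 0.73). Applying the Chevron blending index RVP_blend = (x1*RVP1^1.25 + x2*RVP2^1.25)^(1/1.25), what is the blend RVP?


Chevron index: RVP_blend = (sum xi*RVPi^1.25)^(1/1.25)
RVP^1.25 terms: 0.27 * 5.1^1.25 + 0.73 * 2.9^1.25 = 4.83193
RVP_blend = 4.83193^(1/1.25) = 3.526

3.526 psi


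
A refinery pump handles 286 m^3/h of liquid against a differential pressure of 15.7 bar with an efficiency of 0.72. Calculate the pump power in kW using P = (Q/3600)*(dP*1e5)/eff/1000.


Q = 286 / 3600 = 0.0794444 m^3/s
P = 0.0794444 * (15.7 * 1e5) / 0.72 / 1000 = 173.2

173.2 kW


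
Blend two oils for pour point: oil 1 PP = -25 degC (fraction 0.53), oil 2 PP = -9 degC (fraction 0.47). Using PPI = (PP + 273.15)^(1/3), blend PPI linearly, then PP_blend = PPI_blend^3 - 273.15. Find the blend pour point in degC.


PPI_1 = (-25 + 273.15)^(1/3) = 6.284028
PPI_2 = (-9 + 273.15)^(1/3) = 6.416283
PPI_blend = 0.53 * 6.284028 + 0.47 * 6.416283 = 6.346188
PP_blend = 6.346188^3 - 273.15 = 255.587 - 273.15 = -17.56

-17.56 degC


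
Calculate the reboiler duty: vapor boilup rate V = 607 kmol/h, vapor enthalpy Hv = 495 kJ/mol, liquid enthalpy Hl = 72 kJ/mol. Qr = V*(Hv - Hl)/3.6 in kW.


Qr = 607 * (495 - 72) / 3.6 = 607 * 423 / 3.6 = 71320

71320 kW


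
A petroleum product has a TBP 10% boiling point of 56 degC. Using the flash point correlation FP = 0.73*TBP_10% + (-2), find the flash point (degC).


FP = 0.73 * 56 + (-2) = 38.88

38.88 degC


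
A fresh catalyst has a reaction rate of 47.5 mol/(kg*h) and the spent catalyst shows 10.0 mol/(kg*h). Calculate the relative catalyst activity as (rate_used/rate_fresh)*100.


Activity (%) = (rate_used / rate_fresh) * 100
rate_used = 10.0, rate_fresh = 47.5
= (10.0 / 47.5) * 100
= 0.2105 * 100 = 21.05

21.05 %


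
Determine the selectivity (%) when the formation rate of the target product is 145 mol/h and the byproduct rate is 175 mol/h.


Selectivity = desired / (desired + undesired) * 100
Total products = 145 + 175 = 320 mol/h
S = 145 / 320 * 100
= 0.4531 * 100
= 45.31 %

45.31 %


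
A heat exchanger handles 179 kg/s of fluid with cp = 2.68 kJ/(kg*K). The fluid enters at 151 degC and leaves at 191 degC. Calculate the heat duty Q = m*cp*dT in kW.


Q = m_dot * cp * delta_T
delta_T = 191 - 151 = 40 K
Q = 179 * 2.68 * 40
= 479.72 * 40
= 19188.8 kW

19188.8 kW


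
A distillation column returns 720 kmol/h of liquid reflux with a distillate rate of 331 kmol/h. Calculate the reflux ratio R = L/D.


Reflux ratio definition: R = L / D (liquid returned / distillate withdrawn)
L = 720 kmol/h, D = 331 kmol/h
R = 720 / 331 = 2.175

2.175


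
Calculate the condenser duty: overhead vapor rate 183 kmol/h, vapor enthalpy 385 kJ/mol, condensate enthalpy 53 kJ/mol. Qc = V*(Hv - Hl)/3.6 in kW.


Qc = 183 * (385 - 53) / 3.6 = 183 * 332 / 3.6 = 16880

16880 kW


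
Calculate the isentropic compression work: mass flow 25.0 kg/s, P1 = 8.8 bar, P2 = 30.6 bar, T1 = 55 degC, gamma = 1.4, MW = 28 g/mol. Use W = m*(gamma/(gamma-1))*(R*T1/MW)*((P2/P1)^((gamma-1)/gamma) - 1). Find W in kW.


Isentropic work: W = m*(gamma/(gamma-1))*(R*T1/MW)*((P2/P1)^((gamma-1)/gamma) - 1)
T1 = 55 + 273.15 = 328.15 K
Pressure ratio = 30.6 / 8.8 = 3.47727
Exponent = (1.4 - 1)/1.4 = 0.285714
(P2/P1)^exp - 1 = 3.47727^0.285714 - 1 = 0.427708
W = 25.0 * 1.4 / 0.4 * 8.314 * 328.15 / 28 * 0.427708 = 3647

3647 kW


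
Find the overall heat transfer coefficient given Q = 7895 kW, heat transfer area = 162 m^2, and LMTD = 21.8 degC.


From Q = U*A*LMTD, U = Q / (A * LMTD)
U = 7895 / (162 * 21.8) = 7895 / 3531.6 = 2.236

2.236 kW/(m^2*K)


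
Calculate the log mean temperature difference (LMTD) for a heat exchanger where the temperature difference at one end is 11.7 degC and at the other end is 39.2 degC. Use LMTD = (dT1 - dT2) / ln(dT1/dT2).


LMTD = (dT1 - dT2) / ln(dT1/dT2)
= (11.7 - 39.2) / ln(11.7 / 39.2) = -27.5 / -1.20909 = 22.74

22.74 degC


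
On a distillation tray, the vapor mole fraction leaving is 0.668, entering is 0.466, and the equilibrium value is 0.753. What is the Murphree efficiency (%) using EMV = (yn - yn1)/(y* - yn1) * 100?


Murphree vapor efficiency: EMV = (y_n - y_(n-1)) / (y*_n - y_(n-1)) * 100
EMV = (0.668 - 0.466) / (0.753 - 0.466) * 100 = 0.202 / 0.287 * 100 = 70.38

70.38 %


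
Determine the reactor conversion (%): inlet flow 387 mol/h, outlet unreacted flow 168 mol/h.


X = (F_in - F_out) / F_in * 100
Moles reacted = 387 - 168 = 219
X = 219 / 387 * 100
= 0.5659 * 100
= 56.59 %

56.59 %


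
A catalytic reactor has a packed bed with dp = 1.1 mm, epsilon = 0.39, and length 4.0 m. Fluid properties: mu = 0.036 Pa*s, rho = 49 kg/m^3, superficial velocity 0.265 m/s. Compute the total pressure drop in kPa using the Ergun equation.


dp = 1.1 mm = 0.0011 m
Viscous term = 150*0.036*0.265*(1-0.39)^2 / (0.0011^2*0.39^3) = 7418570
Inertial term = 1.75*49*0.265^2*(1-0.39) / (0.0011*0.39^3) = 56294.9
dP/L = 7418570 + 56294.9 = 7474860 Pa/m
dP = 7474860 * 4.0 / 1000 = 29900 kPa

29900 kPa


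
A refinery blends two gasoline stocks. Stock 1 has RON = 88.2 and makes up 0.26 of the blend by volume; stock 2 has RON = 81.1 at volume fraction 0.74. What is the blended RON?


Linear blending: RON_blend = sum(vi * RONi)
Contribution 1: 0.26 * 88.2 = 22.932
Contribution 2: 0.74 * 81.1 = 60.014
RON_blend = 22.932 + 60.014 = 82.946

82.946


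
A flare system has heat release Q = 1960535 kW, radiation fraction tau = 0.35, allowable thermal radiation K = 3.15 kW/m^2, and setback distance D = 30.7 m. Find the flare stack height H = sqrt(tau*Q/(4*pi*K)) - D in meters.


tau*Q/(4*pi*K) = 0.35 * 1960535 / (4 * pi * 3.15) = 17334.9
sqrt(17334.9) = 131.662
H = 131.662 - 30.7 = 101.0

101.0 m


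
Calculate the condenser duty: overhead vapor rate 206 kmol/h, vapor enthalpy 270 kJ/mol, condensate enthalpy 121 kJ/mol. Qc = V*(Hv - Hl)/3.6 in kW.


Qc = 206 * (270 - 121) / 3.6 = 206 * 149 / 3.6 = 8526

8526 kW


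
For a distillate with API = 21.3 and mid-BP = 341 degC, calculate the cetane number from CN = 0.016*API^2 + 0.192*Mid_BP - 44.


CN = 0.016 * 21.3^2 + 0.192 * 341 - 44
CN = 7.25904 + 65.472 - 44 = 28.73104

28.73104


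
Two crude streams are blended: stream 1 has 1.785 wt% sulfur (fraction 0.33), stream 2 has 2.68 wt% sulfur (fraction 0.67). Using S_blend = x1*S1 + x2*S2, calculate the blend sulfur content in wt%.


Linear sulfur blending: S_blend = x1*S1 + x2*S2
Contribution 1: 0.33 * 1.785 = 0.58905 wt%
Contribution 2: 0.67 * 2.68 = 1.7956 wt%
S_blend = 0.58905 + 1.7956 = 2.38465

2.38465 wt%


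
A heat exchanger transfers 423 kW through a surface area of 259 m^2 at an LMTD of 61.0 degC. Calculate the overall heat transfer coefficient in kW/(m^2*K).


From Q = U*A*LMTD, U = Q / (A * LMTD)
U = 423 / (259 * 61.0) = 423 / 15799 = 0.02677

0.02677 kW/(m^2*K)


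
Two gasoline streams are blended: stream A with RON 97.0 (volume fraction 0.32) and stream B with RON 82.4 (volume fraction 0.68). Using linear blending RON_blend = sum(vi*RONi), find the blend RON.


Linear blending: RON_blend = sum(vi * RONi)
Contribution 1: 0.32 * 97.0 = 31.04
Contribution 2: 0.68 * 82.4 = 56.032
RON_blend = 31.04 + 56.032 = 87.072

87.072


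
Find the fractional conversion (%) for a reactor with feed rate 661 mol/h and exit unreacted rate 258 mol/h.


X = (F_in - F_out) / F_in * 100
Moles reacted = 661 - 258 = 403
X = 403 / 661 * 100
= 0.6097 * 100
= 60.97 %

60.97 %


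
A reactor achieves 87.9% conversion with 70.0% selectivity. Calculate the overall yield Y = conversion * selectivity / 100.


Overall yield = conversion (%) * selectivity (%) / 100
Conversion = 87.9%, Selectivity = 70.0%
Y = 87.9 * 70.0 / 100
= 61.53 %

61.53 %


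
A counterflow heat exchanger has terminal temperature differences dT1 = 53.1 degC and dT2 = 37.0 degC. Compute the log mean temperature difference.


LMTD = (dT1 - dT2) / ln(dT1/dT2)
= (53.1 - 37.0) / ln(53.1 / 37.0) = 16.1 / 0.361259 = 44.57

44.57 degC


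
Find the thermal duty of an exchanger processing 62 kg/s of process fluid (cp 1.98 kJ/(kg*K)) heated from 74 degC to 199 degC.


Q = m_dot * cp * delta_T
delta_T = 199 - 74 = 125 K
Q = 62 * 1.98 * 125
= 122.76 * 125
= 15345 kW

15345 kW


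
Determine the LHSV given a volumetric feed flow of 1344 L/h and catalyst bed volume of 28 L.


LHSV = volumetric feed rate / catalyst volume
= 1344 L/h / 28 L
= 48.00 h^-1

48.00 h^-1


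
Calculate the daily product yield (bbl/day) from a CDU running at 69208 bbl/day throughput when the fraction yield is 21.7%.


Crude throughput = 69208 bbl/day
Fraction yield = 21.7%
yield = throughput * fraction / 100
yield = 69208 * 21.7 / 100 = 15018.136

15018.136 bbl/day


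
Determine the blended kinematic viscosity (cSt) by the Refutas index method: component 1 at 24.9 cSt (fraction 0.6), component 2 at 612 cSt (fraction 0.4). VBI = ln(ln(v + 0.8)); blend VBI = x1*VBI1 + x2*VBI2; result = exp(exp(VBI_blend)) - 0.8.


Refutas method: VBN_i = 14.534*ln(ln(visc_i + 0.8)) + 10.975, blended linearly by mass fraction; since VBN is linear in VBI_i = ln(ln(visc_i + 0.8)) and the fractions sum to 1, blend VBI directly: visc = exp(exp(VBI_blend)) - 0.8
VBI_1 = ln(ln(24.9 + 0.8)) = 1.17757
VBI_2 = ln(ln(612 + 0.8)) = 1.85911
VBI_blend = 0.6 * 1.17757 + 0.4 * 1.85911 = 1.45019
visc_blend = exp(exp(1.45019)) - 0.8 = 70.29

70.29 cSt


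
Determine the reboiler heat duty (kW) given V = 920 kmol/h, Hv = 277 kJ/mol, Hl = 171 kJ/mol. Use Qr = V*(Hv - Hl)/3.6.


Qr = 920 * (277 - 171) / 3.6 = 920 * 106 / 3.6 = 27090

27090 kW


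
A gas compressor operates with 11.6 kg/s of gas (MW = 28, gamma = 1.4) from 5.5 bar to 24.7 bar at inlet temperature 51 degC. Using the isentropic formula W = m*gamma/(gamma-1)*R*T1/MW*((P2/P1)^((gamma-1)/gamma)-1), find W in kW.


Isentropic work: W = m*(gamma/(gamma-1))*(R*T1/MW)*((P2/P1)^((gamma-1)/gamma) - 1)
T1 = 51 + 273.15 = 324.15 K
Pressure ratio = 24.7 / 5.5 = 4.49091
Exponent = (1.4 - 1)/1.4 = 0.285714
(P2/P1)^exp - 1 = 4.49091^0.285714 - 1 = 0.535964
W = 11.6 * 1.4 / 0.4 * 8.314 * 324.15 / 28 * 0.535964 = 2094

2094 kW


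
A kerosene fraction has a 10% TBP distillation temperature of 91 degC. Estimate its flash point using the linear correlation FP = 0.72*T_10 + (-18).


FP = 0.72 * 91 + (-18) = 47.52

47.52 degC


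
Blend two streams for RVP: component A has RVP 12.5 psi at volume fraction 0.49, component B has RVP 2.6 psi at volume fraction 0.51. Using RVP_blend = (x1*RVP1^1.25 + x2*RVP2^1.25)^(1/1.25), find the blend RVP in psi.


Chevron index: RVP_blend = (sum xi*RVPi^1.25)^(1/1.25)
RVP^1.25 terms: 0.49 * 12.5^1.25 + 0.51 * 2.6^1.25 = 13.2006
RVP_blend = 13.2006^(1/1.25) = 7.879

7.879 psi


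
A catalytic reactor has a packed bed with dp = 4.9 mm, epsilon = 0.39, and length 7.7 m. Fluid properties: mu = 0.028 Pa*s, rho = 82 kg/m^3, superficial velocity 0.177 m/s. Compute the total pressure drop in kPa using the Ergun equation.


dp = 4.9 mm = 0.0049 m
Viscous term = 150*0.028*0.177*(1-0.39)^2 / (0.0049^2*0.39^3) = 194221
Inertial term = 1.75*82*0.177^2*(1-0.39) / (0.0049*0.39^3) = 9434.92
dP/L = 194221 + 9434.92 = 203656 Pa/m
dP = 203656 * 7.7 / 1000 = 1568 kPa

1568 kPa


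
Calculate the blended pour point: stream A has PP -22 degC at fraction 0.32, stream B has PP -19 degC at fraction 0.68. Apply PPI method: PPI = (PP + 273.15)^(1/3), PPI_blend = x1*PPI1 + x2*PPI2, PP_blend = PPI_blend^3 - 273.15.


PPI_1 = (-22 + 273.15)^(1/3) = 6.30925
PPI_2 = (-19 + 273.15)^(1/3) = 6.334272
PPI_blend = 0.32 * 6.30925 + 0.68 * 6.334272 = 6.326265
PP_blend = 6.326265^3 - 273.15 = 253.1874 - 273.15 = -19.96

-19.96 degC


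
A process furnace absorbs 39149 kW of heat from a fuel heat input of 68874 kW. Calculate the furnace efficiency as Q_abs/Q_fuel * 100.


Furnace efficiency = Q_absorbed / Q_fuel * 100
= 39149 / 68874 * 100 = 56.84

56.84 %


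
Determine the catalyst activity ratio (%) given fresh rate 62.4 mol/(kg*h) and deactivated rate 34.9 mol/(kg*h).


Activity (%) = (rate_used / rate_fresh) * 100
rate_used = 34.9, rate_fresh = 62.4
= (34.9 / 62.4) * 100
= 0.5593 * 100 = 55.93

55.93 %


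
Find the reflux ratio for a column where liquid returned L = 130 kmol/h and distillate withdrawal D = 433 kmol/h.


Reflux ratio definition: R = L / D (liquid returned / distillate withdrawn)
L = 130 kmol/h, D = 433 kmol/h
R = 130 / 433 = 0.3002

0.3002


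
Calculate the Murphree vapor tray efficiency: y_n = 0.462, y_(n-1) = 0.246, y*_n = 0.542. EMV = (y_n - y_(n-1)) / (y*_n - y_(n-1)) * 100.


Murphree vapor efficiency: EMV = (y_n - y_(n-1)) / (y*_n - y_(n-1)) * 100
EMV = (0.462 - 0.246) / (0.542 - 0.246) * 100 = 0.216 / 0.296 * 100 = 72.97

72.97 %


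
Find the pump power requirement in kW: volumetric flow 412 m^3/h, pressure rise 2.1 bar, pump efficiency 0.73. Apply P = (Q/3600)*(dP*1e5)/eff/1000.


Q = 412 / 3600 = 0.114444 m^3/s
P = 0.114444 * (2.1 * 1e5) / 0.73 / 1000 = 32.92

32.92 kW


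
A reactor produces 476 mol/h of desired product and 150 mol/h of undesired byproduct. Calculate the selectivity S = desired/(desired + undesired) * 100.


Selectivity = desired / (desired + undesired) * 100
Total products = 476 + 150 = 626 mol/h
S = 476 / 626 * 100
= 0.7604 * 100
= 76.04 %

76.04 %


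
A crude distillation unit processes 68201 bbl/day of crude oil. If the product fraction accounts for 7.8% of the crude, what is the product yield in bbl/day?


Crude throughput = 68201 bbl/day
Fraction yield = 7.8%
yield = throughput * fraction / 100
yield = 68201 * 7.8 / 100 = 5319.678

5319.678 bbl/day


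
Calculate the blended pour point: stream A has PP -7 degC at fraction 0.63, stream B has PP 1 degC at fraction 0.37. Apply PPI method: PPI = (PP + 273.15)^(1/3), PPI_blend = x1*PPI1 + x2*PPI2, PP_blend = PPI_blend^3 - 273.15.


PPI_1 = (-7 + 273.15)^(1/3) = 6.432436
PPI_2 = (1 + 273.15)^(1/3) = 6.49625
PPI_blend = 0.63 * 6.432436 + 0.37 * 6.49625 = 6.456047
PP_blend = 6.456047^3 - 273.15 = 269.0915 - 273.15 = -4.06

-4.06 degC


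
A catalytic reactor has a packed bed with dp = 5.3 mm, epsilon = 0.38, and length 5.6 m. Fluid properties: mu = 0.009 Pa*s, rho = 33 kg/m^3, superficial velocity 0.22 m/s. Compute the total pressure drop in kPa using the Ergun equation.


dp = 5.3 mm = 0.0053 m
Viscous term = 150*0.009*0.22*(1-0.38)^2 / (0.0053^2*0.38^3) = 74069.1
Inertial term = 1.75*33*0.22^2*(1-0.38) / (0.0053*0.38^3) = 5958.85
dP/L = 74069.1 + 5958.85 = 80028 Pa/m
dP = 80028 * 5.6 / 1000 = 448.2 kPa

448.2 kPa
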